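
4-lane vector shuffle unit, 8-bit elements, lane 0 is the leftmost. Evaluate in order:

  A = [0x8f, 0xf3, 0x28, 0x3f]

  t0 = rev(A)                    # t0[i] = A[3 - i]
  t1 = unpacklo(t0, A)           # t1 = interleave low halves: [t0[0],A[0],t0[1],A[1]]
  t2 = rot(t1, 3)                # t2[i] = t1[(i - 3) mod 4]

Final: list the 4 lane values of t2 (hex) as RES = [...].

RES = [0x8f, 0x28, 0xf3, 0x3f]

  t0: 3f 28 f3 8f
  t1: 3f 8f 28 f3
  t2: 8f 28 f3 3f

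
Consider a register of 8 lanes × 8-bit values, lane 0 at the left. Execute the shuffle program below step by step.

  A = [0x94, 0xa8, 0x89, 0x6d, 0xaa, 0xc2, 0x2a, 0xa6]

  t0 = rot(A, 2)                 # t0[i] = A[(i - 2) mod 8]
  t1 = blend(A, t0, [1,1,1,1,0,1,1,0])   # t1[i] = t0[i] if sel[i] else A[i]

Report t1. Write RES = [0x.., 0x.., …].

RES = [0x2a, 0xa6, 0x94, 0xa8, 0xaa, 0x6d, 0xaa, 0xa6]

  t0: 2a a6 94 a8 89 6d aa c2
  t1: 2a a6 94 a8 aa 6d aa a6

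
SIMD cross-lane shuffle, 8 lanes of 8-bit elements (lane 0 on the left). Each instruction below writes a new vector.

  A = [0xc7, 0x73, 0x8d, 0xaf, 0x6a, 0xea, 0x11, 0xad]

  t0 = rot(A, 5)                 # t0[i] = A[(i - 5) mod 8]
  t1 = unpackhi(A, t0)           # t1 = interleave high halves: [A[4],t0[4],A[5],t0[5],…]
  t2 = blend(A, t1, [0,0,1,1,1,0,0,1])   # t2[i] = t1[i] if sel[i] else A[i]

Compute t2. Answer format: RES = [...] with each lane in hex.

t0 = [0xaf, 0x6a, 0xea, 0x11, 0xad, 0xc7, 0x73, 0x8d]
t1 = [0x6a, 0xad, 0xea, 0xc7, 0x11, 0x73, 0xad, 0x8d]
t2 = [0xc7, 0x73, 0xea, 0xc7, 0x11, 0xea, 0x11, 0x8d]

RES = [ 0xc7  0x73  0xea  0xc7  0x11  0xea  0x11  0x8d ]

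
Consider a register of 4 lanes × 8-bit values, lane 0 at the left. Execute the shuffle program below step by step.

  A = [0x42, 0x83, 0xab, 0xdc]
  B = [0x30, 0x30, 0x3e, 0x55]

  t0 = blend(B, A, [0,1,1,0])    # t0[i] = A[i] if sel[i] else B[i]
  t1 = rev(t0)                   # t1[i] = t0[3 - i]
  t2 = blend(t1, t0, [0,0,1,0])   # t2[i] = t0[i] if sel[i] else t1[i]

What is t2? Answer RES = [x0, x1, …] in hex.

RES = [0x55, 0xab, 0xab, 0x30]

→ t0 |30|83|ab|55|
→ t1 |55|ab|83|30|
→ t2 |55|ab|ab|30|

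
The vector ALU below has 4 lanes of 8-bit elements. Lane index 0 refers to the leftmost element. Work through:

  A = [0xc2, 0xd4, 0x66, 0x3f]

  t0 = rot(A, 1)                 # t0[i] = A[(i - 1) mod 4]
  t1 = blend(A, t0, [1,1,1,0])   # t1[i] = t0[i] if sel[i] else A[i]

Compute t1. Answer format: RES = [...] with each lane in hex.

t0 = [0x3f, 0xc2, 0xd4, 0x66]
t1 = [0x3f, 0xc2, 0xd4, 0x3f]

RES = [ 0x3f  0xc2  0xd4  0x3f ]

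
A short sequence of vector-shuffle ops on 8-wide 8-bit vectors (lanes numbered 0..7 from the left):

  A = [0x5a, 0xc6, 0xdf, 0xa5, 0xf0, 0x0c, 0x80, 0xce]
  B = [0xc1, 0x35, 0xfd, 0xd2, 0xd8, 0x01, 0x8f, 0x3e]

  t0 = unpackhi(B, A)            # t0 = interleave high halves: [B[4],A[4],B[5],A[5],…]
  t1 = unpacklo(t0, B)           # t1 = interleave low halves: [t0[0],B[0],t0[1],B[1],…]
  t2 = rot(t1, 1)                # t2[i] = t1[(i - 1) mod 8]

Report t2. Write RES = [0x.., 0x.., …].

RES = [ 0xd2  0xd8  0xc1  0xf0  0x35  0x01  0xfd  0x0c ]

→ t0 |d8|f0|01|0c|8f|80|3e|ce|
→ t1 |d8|c1|f0|35|01|fd|0c|d2|
→ t2 |d2|d8|c1|f0|35|01|fd|0c|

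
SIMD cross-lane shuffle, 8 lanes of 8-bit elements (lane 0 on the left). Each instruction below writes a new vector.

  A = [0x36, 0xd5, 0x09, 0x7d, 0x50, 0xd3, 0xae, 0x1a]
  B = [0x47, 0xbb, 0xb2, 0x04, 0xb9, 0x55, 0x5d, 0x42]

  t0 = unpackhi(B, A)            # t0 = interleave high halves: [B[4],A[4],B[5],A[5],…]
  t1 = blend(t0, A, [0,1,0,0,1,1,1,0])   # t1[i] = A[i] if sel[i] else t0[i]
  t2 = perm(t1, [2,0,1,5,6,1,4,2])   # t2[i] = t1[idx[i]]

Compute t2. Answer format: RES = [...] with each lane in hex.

RES = [0x55, 0xb9, 0xd5, 0xd3, 0xae, 0xd5, 0x50, 0x55]

t0 = [0xb9, 0x50, 0x55, 0xd3, 0x5d, 0xae, 0x42, 0x1a]
t1 = [0xb9, 0xd5, 0x55, 0xd3, 0x50, 0xd3, 0xae, 0x1a]
t2 = [0x55, 0xb9, 0xd5, 0xd3, 0xae, 0xd5, 0x50, 0x55]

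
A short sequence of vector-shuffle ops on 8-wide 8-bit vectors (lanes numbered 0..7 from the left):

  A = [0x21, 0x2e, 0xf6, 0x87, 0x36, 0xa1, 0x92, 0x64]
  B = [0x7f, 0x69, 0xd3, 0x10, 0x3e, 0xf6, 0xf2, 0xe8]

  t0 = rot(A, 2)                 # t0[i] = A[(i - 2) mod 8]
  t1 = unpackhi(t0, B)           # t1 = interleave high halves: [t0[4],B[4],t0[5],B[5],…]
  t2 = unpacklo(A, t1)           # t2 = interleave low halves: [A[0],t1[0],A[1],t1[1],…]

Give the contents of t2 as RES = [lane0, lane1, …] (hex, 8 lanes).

RES = [ 0x21  0xf6  0x2e  0x3e  0xf6  0x87  0x87  0xf6 ]

t0 = [0x92, 0x64, 0x21, 0x2e, 0xf6, 0x87, 0x36, 0xa1]
t1 = [0xf6, 0x3e, 0x87, 0xf6, 0x36, 0xf2, 0xa1, 0xe8]
t2 = [0x21, 0xf6, 0x2e, 0x3e, 0xf6, 0x87, 0x87, 0xf6]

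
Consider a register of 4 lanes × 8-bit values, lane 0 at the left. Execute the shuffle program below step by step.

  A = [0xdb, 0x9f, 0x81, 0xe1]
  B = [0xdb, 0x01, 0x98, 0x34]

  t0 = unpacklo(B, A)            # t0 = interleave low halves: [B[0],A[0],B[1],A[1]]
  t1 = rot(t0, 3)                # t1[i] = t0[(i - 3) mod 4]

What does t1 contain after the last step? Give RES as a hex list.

t0 = [0xdb, 0xdb, 0x01, 0x9f]
t1 = [0xdb, 0x01, 0x9f, 0xdb]

RES = [ 0xdb  0x01  0x9f  0xdb ]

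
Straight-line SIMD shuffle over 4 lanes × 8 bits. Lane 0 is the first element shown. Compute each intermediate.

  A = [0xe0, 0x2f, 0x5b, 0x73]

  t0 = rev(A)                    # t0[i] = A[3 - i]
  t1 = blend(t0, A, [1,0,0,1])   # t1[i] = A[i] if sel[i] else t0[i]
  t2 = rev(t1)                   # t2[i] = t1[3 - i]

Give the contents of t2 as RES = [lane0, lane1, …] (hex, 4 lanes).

→ t0 |73|5b|2f|e0|
→ t1 |e0|5b|2f|73|
→ t2 |73|2f|5b|e0|

RES = [ 0x73  0x2f  0x5b  0xe0 ]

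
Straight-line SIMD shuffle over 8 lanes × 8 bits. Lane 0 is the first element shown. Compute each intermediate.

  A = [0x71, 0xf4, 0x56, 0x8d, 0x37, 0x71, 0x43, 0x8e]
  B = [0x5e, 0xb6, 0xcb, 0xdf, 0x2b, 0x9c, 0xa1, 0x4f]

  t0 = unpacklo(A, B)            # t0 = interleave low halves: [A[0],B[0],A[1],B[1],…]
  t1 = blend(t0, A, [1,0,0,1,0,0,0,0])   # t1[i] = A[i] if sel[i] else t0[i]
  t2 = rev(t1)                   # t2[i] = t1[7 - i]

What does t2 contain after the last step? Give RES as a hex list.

RES = [0xdf, 0x8d, 0xcb, 0x56, 0x8d, 0xf4, 0x5e, 0x71]

t0 = [0x71, 0x5e, 0xf4, 0xb6, 0x56, 0xcb, 0x8d, 0xdf]
t1 = [0x71, 0x5e, 0xf4, 0x8d, 0x56, 0xcb, 0x8d, 0xdf]
t2 = [0xdf, 0x8d, 0xcb, 0x56, 0x8d, 0xf4, 0x5e, 0x71]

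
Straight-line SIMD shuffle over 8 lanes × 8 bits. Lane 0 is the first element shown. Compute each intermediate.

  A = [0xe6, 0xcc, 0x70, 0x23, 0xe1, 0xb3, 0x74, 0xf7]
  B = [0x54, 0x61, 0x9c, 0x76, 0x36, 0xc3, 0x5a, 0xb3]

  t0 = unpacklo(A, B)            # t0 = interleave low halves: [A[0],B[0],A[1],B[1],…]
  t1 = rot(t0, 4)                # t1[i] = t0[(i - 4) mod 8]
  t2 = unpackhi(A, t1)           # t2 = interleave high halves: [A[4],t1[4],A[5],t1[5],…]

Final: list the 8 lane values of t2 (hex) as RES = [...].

RES = [ 0xe1  0xe6  0xb3  0x54  0x74  0xcc  0xf7  0x61 ]

t0 = [0xe6, 0x54, 0xcc, 0x61, 0x70, 0x9c, 0x23, 0x76]
t1 = [0x70, 0x9c, 0x23, 0x76, 0xe6, 0x54, 0xcc, 0x61]
t2 = [0xe1, 0xe6, 0xb3, 0x54, 0x74, 0xcc, 0xf7, 0x61]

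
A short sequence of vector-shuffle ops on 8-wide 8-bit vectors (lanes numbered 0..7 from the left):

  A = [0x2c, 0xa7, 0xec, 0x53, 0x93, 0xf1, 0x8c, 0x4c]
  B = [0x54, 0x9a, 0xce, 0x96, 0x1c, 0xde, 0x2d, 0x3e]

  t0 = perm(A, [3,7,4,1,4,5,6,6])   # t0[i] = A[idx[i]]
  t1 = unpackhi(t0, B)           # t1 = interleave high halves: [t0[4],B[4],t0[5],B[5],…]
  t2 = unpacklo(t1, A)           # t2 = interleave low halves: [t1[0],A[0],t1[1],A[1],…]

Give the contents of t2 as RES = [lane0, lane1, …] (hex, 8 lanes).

RES = [0x93, 0x2c, 0x1c, 0xa7, 0xf1, 0xec, 0xde, 0x53]

  t0: 53 4c 93 a7 93 f1 8c 8c
  t1: 93 1c f1 de 8c 2d 8c 3e
  t2: 93 2c 1c a7 f1 ec de 53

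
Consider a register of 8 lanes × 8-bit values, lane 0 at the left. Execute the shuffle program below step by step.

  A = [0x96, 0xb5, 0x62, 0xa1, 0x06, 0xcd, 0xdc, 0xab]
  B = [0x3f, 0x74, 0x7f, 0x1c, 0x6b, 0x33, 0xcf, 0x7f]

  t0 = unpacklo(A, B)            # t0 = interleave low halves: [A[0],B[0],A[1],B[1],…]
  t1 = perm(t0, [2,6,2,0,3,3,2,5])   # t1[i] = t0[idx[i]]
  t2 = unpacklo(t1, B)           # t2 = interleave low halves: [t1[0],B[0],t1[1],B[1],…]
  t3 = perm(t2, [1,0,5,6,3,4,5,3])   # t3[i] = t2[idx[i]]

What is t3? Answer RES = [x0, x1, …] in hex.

→ t0 |96|3f|b5|74|62|7f|a1|1c|
→ t1 |b5|a1|b5|96|74|74|b5|7f|
→ t2 |b5|3f|a1|74|b5|7f|96|1c|
→ t3 |3f|b5|7f|96|74|b5|7f|74|

RES = [ 0x3f  0xb5  0x7f  0x96  0x74  0xb5  0x7f  0x74 ]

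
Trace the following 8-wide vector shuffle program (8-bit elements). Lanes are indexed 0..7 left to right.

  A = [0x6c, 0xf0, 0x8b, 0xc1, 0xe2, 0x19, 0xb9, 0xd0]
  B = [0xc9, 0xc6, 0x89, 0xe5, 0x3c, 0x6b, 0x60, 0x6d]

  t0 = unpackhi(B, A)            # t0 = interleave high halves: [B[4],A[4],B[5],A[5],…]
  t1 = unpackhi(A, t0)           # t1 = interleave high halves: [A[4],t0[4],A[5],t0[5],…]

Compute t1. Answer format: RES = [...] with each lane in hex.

RES = [0xe2, 0x60, 0x19, 0xb9, 0xb9, 0x6d, 0xd0, 0xd0]

  t0: 3c e2 6b 19 60 b9 6d d0
  t1: e2 60 19 b9 b9 6d d0 d0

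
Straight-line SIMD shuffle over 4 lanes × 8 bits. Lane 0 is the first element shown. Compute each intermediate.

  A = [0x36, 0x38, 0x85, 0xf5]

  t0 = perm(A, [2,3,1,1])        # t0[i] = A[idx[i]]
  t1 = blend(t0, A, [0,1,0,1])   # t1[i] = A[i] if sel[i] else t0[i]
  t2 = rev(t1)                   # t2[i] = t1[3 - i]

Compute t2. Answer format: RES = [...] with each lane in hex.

RES = [ 0xf5  0x38  0x38  0x85 ]

t0 = [0x85, 0xf5, 0x38, 0x38]
t1 = [0x85, 0x38, 0x38, 0xf5]
t2 = [0xf5, 0x38, 0x38, 0x85]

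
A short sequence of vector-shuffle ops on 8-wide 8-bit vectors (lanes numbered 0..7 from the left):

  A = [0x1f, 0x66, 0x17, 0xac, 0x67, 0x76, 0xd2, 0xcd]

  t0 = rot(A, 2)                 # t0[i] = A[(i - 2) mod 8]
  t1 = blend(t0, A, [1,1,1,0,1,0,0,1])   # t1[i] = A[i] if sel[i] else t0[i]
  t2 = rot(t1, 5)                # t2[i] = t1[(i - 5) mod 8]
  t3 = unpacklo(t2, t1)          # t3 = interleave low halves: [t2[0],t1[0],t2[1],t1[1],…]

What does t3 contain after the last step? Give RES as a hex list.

→ t0 |d2|cd|1f|66|17|ac|67|76|
→ t1 |1f|66|17|66|67|ac|67|cd|
→ t2 |66|67|ac|67|cd|1f|66|17|
→ t3 |66|1f|67|66|ac|17|67|66|

RES = [0x66, 0x1f, 0x67, 0x66, 0xac, 0x17, 0x67, 0x66]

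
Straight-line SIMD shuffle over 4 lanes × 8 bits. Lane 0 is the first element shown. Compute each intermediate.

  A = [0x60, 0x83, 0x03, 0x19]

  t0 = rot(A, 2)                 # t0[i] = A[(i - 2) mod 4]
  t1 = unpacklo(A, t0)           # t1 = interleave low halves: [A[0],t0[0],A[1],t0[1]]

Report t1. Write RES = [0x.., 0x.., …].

RES = [0x60, 0x03, 0x83, 0x19]

t0 = [0x03, 0x19, 0x60, 0x83]
t1 = [0x60, 0x03, 0x83, 0x19]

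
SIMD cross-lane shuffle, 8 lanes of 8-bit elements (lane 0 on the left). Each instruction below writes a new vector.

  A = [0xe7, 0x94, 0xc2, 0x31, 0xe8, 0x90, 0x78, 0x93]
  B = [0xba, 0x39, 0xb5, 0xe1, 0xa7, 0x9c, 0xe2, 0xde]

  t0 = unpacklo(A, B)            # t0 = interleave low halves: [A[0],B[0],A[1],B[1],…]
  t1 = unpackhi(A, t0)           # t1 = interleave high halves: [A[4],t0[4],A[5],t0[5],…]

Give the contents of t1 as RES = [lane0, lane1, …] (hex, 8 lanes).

RES = [0xe8, 0xc2, 0x90, 0xb5, 0x78, 0x31, 0x93, 0xe1]

t0 = [0xe7, 0xba, 0x94, 0x39, 0xc2, 0xb5, 0x31, 0xe1]
t1 = [0xe8, 0xc2, 0x90, 0xb5, 0x78, 0x31, 0x93, 0xe1]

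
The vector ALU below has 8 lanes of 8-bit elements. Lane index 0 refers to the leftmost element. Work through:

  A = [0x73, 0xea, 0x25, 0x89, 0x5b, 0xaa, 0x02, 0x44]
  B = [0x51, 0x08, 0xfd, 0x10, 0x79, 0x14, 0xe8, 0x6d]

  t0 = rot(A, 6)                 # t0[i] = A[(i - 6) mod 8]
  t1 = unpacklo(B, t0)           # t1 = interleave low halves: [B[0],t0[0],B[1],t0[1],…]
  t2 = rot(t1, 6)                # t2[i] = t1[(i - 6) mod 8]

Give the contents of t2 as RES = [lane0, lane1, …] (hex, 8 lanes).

RES = [0x08, 0x89, 0xfd, 0x5b, 0x10, 0xaa, 0x51, 0x25]

  t0: 25 89 5b aa 02 44 73 ea
  t1: 51 25 08 89 fd 5b 10 aa
  t2: 08 89 fd 5b 10 aa 51 25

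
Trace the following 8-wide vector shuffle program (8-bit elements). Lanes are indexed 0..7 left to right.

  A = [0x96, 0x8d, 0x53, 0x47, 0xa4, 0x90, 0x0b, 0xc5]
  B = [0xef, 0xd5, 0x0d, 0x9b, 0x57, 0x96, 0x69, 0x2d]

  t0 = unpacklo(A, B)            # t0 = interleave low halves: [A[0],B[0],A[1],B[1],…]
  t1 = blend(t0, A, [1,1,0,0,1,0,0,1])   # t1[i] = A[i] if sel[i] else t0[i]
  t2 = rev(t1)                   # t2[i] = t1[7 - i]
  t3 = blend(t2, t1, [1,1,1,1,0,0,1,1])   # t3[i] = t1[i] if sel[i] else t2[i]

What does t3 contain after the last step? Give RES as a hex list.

RES = [ 0x96  0x8d  0x8d  0xd5  0xd5  0x8d  0x47  0xc5 ]

→ t0 |96|ef|8d|d5|53|0d|47|9b|
→ t1 |96|8d|8d|d5|a4|0d|47|c5|
→ t2 |c5|47|0d|a4|d5|8d|8d|96|
→ t3 |96|8d|8d|d5|d5|8d|47|c5|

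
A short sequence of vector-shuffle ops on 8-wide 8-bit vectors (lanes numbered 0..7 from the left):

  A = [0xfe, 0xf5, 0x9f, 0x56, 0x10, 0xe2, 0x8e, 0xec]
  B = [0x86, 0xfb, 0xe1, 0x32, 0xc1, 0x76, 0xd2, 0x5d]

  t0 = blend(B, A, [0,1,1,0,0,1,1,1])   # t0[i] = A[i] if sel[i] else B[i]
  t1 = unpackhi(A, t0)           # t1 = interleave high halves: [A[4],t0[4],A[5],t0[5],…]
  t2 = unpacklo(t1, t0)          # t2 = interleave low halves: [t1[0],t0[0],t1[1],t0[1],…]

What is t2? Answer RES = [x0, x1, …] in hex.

RES = [0x10, 0x86, 0xc1, 0xf5, 0xe2, 0x9f, 0xe2, 0x32]

→ t0 |86|f5|9f|32|c1|e2|8e|ec|
→ t1 |10|c1|e2|e2|8e|8e|ec|ec|
→ t2 |10|86|c1|f5|e2|9f|e2|32|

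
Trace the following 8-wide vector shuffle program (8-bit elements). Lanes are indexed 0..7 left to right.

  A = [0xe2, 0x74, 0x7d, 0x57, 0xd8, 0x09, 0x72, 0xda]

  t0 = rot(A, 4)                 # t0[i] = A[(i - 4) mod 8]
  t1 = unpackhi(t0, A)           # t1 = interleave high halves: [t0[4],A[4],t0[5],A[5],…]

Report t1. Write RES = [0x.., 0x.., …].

RES = [0xe2, 0xd8, 0x74, 0x09, 0x7d, 0x72, 0x57, 0xda]

t0 = [0xd8, 0x09, 0x72, 0xda, 0xe2, 0x74, 0x7d, 0x57]
t1 = [0xe2, 0xd8, 0x74, 0x09, 0x7d, 0x72, 0x57, 0xda]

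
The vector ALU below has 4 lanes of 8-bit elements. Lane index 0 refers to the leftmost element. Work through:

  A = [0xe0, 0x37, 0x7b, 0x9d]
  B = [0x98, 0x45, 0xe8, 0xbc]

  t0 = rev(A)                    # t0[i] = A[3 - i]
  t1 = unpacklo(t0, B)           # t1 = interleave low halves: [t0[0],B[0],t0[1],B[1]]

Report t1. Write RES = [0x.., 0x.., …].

t0 = [0x9d, 0x7b, 0x37, 0xe0]
t1 = [0x9d, 0x98, 0x7b, 0x45]

RES = [0x9d, 0x98, 0x7b, 0x45]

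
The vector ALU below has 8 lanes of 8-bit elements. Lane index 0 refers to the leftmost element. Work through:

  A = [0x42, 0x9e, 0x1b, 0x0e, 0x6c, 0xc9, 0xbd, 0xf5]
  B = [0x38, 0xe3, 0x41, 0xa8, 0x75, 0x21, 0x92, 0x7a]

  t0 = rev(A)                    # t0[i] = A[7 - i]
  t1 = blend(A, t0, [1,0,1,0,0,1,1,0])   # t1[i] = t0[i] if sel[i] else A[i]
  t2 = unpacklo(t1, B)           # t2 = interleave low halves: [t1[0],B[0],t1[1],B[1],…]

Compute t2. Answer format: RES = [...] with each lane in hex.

RES = [ 0xf5  0x38  0x9e  0xe3  0xc9  0x41  0x0e  0xa8 ]

  t0: f5 bd c9 6c 0e 1b 9e 42
  t1: f5 9e c9 0e 6c 1b 9e f5
  t2: f5 38 9e e3 c9 41 0e a8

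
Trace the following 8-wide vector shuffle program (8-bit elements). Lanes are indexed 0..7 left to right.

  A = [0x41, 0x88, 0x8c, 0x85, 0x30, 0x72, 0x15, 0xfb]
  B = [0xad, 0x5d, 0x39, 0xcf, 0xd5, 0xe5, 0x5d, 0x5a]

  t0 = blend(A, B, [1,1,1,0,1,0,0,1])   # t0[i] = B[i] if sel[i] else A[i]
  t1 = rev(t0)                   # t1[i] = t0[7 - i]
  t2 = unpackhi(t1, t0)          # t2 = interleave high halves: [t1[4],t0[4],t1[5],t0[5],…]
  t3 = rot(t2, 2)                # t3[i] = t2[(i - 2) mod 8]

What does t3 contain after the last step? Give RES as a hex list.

t0 = [0xad, 0x5d, 0x39, 0x85, 0xd5, 0x72, 0x15, 0x5a]
t1 = [0x5a, 0x15, 0x72, 0xd5, 0x85, 0x39, 0x5d, 0xad]
t2 = [0x85, 0xd5, 0x39, 0x72, 0x5d, 0x15, 0xad, 0x5a]
t3 = [0xad, 0x5a, 0x85, 0xd5, 0x39, 0x72, 0x5d, 0x15]

RES = [0xad, 0x5a, 0x85, 0xd5, 0x39, 0x72, 0x5d, 0x15]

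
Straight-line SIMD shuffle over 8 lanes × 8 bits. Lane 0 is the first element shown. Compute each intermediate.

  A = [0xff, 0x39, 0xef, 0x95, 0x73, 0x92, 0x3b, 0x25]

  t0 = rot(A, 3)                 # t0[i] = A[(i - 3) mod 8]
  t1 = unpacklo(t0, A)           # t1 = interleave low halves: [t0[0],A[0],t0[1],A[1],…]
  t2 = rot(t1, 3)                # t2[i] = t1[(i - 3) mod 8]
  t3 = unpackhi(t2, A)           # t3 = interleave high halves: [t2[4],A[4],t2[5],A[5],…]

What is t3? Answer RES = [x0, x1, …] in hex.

→ t0 |92|3b|25|ff|39|ef|95|73|
→ t1 |92|ff|3b|39|25|ef|ff|95|
→ t2 |ef|ff|95|92|ff|3b|39|25|
→ t3 |ff|73|3b|92|39|3b|25|25|

RES = [ 0xff  0x73  0x3b  0x92  0x39  0x3b  0x25  0x25 ]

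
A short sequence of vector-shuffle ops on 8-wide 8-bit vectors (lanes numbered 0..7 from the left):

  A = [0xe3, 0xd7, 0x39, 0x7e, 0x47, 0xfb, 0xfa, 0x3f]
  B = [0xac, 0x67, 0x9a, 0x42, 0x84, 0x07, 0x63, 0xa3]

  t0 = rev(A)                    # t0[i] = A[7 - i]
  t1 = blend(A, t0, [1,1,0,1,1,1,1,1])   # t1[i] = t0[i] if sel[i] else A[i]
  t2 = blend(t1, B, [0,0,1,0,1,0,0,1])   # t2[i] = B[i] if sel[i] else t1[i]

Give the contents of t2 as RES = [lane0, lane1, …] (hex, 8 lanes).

  t0: 3f fa fb 47 7e 39 d7 e3
  t1: 3f fa 39 47 7e 39 d7 e3
  t2: 3f fa 9a 47 84 39 d7 a3

RES = [0x3f, 0xfa, 0x9a, 0x47, 0x84, 0x39, 0xd7, 0xa3]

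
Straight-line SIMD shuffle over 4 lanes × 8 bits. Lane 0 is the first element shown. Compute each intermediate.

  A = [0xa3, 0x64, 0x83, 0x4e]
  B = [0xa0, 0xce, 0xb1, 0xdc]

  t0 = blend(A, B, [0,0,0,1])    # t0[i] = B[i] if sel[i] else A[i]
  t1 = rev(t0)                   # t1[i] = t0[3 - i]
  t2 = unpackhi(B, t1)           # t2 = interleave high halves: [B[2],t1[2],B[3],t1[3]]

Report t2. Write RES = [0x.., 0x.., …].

  t0: a3 64 83 dc
  t1: dc 83 64 a3
  t2: b1 64 dc a3

RES = [0xb1, 0x64, 0xdc, 0xa3]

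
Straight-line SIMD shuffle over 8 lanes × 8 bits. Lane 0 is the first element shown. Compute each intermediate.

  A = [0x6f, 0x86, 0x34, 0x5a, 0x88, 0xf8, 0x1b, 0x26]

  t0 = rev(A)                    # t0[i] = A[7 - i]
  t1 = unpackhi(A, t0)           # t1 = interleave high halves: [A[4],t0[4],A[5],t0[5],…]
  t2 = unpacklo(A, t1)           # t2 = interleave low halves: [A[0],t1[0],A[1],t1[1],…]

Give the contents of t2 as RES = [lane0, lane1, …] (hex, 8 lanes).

RES = [ 0x6f  0x88  0x86  0x5a  0x34  0xf8  0x5a  0x34 ]

  t0: 26 1b f8 88 5a 34 86 6f
  t1: 88 5a f8 34 1b 86 26 6f
  t2: 6f 88 86 5a 34 f8 5a 34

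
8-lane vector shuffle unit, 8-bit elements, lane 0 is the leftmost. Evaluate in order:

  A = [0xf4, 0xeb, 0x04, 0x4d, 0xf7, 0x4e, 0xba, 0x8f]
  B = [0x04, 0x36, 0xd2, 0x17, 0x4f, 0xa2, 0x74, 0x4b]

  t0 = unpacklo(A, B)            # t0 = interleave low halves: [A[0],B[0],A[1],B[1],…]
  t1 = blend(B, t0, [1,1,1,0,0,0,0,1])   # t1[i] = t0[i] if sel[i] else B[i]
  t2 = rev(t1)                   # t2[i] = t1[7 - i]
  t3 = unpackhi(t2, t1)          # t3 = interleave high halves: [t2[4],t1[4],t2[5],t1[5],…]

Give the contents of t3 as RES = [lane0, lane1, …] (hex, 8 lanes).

RES = [ 0x17  0x4f  0xeb  0xa2  0x04  0x74  0xf4  0x17 ]

  t0: f4 04 eb 36 04 d2 4d 17
  t1: f4 04 eb 17 4f a2 74 17
  t2: 17 74 a2 4f 17 eb 04 f4
  t3: 17 4f eb a2 04 74 f4 17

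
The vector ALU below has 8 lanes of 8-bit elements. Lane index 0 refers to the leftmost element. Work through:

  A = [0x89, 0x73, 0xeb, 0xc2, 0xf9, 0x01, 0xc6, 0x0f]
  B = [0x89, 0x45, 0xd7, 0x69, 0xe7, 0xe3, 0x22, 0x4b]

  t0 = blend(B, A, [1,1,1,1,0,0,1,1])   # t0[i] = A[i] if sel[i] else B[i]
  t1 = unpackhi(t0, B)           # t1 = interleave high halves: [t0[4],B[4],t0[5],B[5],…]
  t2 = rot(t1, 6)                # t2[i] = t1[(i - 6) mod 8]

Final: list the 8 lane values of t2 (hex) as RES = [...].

RES = [ 0xe3  0xe3  0xc6  0x22  0x0f  0x4b  0xe7  0xe7 ]

t0 = [0x89, 0x73, 0xeb, 0xc2, 0xe7, 0xe3, 0xc6, 0x0f]
t1 = [0xe7, 0xe7, 0xe3, 0xe3, 0xc6, 0x22, 0x0f, 0x4b]
t2 = [0xe3, 0xe3, 0xc6, 0x22, 0x0f, 0x4b, 0xe7, 0xe7]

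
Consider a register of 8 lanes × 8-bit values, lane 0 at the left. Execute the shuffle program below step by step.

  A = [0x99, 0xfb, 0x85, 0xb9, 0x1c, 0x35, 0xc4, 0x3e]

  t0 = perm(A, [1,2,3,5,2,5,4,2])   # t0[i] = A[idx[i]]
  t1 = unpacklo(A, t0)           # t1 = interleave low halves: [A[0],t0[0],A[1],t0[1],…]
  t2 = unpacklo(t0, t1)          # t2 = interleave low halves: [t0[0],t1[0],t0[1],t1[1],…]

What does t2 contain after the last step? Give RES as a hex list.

RES = [0xfb, 0x99, 0x85, 0xfb, 0xb9, 0xfb, 0x35, 0x85]

t0 = [0xfb, 0x85, 0xb9, 0x35, 0x85, 0x35, 0x1c, 0x85]
t1 = [0x99, 0xfb, 0xfb, 0x85, 0x85, 0xb9, 0xb9, 0x35]
t2 = [0xfb, 0x99, 0x85, 0xfb, 0xb9, 0xfb, 0x35, 0x85]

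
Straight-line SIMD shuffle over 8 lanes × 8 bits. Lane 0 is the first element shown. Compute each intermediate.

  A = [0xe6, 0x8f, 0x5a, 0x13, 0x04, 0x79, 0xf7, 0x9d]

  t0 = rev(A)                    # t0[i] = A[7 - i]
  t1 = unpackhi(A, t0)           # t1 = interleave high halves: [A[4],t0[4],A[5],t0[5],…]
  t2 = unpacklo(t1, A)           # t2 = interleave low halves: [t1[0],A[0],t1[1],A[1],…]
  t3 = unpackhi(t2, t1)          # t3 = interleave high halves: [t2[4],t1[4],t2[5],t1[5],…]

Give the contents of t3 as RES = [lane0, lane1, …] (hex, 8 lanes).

RES = [ 0x79  0xf7  0x5a  0x8f  0x5a  0x9d  0x13  0xe6 ]

t0 = [0x9d, 0xf7, 0x79, 0x04, 0x13, 0x5a, 0x8f, 0xe6]
t1 = [0x04, 0x13, 0x79, 0x5a, 0xf7, 0x8f, 0x9d, 0xe6]
t2 = [0x04, 0xe6, 0x13, 0x8f, 0x79, 0x5a, 0x5a, 0x13]
t3 = [0x79, 0xf7, 0x5a, 0x8f, 0x5a, 0x9d, 0x13, 0xe6]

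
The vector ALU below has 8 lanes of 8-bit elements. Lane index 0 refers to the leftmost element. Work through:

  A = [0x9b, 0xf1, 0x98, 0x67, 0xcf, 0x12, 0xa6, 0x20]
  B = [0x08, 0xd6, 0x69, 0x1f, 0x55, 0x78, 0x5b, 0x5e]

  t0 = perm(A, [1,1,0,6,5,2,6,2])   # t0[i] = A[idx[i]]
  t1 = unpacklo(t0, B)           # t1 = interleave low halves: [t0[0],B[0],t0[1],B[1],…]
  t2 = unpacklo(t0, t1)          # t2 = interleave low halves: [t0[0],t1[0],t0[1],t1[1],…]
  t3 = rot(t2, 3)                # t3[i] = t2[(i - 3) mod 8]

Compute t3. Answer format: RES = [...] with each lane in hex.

RES = [ 0xf1  0xa6  0xd6  0xf1  0xf1  0xf1  0x08  0x9b ]

t0 = [0xf1, 0xf1, 0x9b, 0xa6, 0x12, 0x98, 0xa6, 0x98]
t1 = [0xf1, 0x08, 0xf1, 0xd6, 0x9b, 0x69, 0xa6, 0x1f]
t2 = [0xf1, 0xf1, 0xf1, 0x08, 0x9b, 0xf1, 0xa6, 0xd6]
t3 = [0xf1, 0xa6, 0xd6, 0xf1, 0xf1, 0xf1, 0x08, 0x9b]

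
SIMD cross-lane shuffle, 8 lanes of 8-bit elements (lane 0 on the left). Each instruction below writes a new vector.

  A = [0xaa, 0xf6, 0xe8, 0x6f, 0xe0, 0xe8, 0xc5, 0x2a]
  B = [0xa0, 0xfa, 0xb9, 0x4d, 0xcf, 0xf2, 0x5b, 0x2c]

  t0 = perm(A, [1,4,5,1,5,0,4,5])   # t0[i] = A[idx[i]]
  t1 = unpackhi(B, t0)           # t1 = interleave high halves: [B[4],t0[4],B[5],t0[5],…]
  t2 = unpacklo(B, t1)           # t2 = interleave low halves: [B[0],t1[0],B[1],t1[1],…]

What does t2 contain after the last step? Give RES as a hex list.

RES = [ 0xa0  0xcf  0xfa  0xe8  0xb9  0xf2  0x4d  0xaa ]

  t0: f6 e0 e8 f6 e8 aa e0 e8
  t1: cf e8 f2 aa 5b e0 2c e8
  t2: a0 cf fa e8 b9 f2 4d aa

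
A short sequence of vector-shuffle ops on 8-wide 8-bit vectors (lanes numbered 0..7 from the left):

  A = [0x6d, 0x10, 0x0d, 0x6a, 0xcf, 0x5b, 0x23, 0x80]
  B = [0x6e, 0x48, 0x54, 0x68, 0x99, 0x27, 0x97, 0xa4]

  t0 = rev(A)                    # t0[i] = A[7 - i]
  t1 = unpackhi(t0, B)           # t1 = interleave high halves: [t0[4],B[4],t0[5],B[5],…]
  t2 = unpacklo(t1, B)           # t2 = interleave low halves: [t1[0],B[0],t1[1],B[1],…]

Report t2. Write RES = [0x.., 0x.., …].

  t0: 80 23 5b cf 6a 0d 10 6d
  t1: 6a 99 0d 27 10 97 6d a4
  t2: 6a 6e 99 48 0d 54 27 68

RES = [ 0x6a  0x6e  0x99  0x48  0x0d  0x54  0x27  0x68 ]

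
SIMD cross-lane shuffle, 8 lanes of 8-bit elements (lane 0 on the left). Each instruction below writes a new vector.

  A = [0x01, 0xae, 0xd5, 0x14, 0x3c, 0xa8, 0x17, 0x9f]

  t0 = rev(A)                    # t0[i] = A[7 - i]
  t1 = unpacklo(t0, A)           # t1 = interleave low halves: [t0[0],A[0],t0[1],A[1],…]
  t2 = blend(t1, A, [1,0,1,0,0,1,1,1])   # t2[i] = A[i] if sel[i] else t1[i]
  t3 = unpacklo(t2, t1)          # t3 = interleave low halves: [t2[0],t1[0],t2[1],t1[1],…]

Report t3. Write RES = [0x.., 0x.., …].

→ t0 |9f|17|a8|3c|14|d5|ae|01|
→ t1 |9f|01|17|ae|a8|d5|3c|14|
→ t2 |01|01|d5|ae|a8|a8|17|9f|
→ t3 |01|9f|01|01|d5|17|ae|ae|

RES = [0x01, 0x9f, 0x01, 0x01, 0xd5, 0x17, 0xae, 0xae]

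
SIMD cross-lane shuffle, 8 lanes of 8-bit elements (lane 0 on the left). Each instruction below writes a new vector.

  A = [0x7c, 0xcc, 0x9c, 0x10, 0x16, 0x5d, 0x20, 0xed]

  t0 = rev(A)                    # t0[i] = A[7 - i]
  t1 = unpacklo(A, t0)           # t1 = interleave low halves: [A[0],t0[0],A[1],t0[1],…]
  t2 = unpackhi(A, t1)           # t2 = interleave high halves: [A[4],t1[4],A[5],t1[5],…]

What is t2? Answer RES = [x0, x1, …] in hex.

t0 = [0xed, 0x20, 0x5d, 0x16, 0x10, 0x9c, 0xcc, 0x7c]
t1 = [0x7c, 0xed, 0xcc, 0x20, 0x9c, 0x5d, 0x10, 0x16]
t2 = [0x16, 0x9c, 0x5d, 0x5d, 0x20, 0x10, 0xed, 0x16]

RES = [ 0x16  0x9c  0x5d  0x5d  0x20  0x10  0xed  0x16 ]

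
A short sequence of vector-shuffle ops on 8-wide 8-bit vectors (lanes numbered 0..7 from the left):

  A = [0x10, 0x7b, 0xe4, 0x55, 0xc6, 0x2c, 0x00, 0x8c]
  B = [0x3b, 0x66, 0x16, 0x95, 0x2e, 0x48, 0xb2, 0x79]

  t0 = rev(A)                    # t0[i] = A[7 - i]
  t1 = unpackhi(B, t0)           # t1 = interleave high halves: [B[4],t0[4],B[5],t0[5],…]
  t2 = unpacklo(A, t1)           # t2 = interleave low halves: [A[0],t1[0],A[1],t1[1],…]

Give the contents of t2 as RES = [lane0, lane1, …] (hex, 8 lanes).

RES = [ 0x10  0x2e  0x7b  0x55  0xe4  0x48  0x55  0xe4 ]

→ t0 |8c|00|2c|c6|55|e4|7b|10|
→ t1 |2e|55|48|e4|b2|7b|79|10|
→ t2 |10|2e|7b|55|e4|48|55|e4|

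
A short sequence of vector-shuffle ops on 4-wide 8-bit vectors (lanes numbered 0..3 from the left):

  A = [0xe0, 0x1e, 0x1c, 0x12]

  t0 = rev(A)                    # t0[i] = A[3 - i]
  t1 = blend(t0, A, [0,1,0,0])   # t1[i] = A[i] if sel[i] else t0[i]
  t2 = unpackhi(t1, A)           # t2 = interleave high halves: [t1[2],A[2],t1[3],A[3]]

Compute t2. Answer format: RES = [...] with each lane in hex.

RES = [0x1e, 0x1c, 0xe0, 0x12]

t0 = [0x12, 0x1c, 0x1e, 0xe0]
t1 = [0x12, 0x1e, 0x1e, 0xe0]
t2 = [0x1e, 0x1c, 0xe0, 0x12]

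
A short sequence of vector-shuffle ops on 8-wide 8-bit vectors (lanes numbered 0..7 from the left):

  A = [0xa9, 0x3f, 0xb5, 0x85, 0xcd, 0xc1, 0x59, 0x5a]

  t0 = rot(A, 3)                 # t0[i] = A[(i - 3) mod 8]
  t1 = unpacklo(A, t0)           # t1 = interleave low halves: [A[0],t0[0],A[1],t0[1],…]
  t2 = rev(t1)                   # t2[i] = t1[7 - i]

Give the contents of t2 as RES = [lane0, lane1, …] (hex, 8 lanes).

  t0: c1 59 5a a9 3f b5 85 cd
  t1: a9 c1 3f 59 b5 5a 85 a9
  t2: a9 85 5a b5 59 3f c1 a9

RES = [ 0xa9  0x85  0x5a  0xb5  0x59  0x3f  0xc1  0xa9 ]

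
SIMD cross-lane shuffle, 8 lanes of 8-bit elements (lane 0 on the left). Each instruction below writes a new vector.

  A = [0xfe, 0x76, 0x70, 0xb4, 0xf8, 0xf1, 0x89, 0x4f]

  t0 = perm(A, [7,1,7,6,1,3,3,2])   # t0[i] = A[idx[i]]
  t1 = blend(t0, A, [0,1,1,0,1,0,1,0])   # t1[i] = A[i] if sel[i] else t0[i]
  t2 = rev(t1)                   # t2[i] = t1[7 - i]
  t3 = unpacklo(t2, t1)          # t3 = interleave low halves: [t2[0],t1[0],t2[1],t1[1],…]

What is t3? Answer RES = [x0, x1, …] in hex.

  t0: 4f 76 4f 89 76 b4 b4 70
  t1: 4f 76 70 89 f8 b4 89 70
  t2: 70 89 b4 f8 89 70 76 4f
  t3: 70 4f 89 76 b4 70 f8 89

RES = [0x70, 0x4f, 0x89, 0x76, 0xb4, 0x70, 0xf8, 0x89]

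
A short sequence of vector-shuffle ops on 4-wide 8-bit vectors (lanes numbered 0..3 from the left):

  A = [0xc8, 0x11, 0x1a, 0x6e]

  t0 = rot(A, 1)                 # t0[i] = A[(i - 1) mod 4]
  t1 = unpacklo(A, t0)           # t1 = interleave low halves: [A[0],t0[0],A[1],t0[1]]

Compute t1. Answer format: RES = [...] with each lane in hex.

t0 = [0x6e, 0xc8, 0x11, 0x1a]
t1 = [0xc8, 0x6e, 0x11, 0xc8]

RES = [0xc8, 0x6e, 0x11, 0xc8]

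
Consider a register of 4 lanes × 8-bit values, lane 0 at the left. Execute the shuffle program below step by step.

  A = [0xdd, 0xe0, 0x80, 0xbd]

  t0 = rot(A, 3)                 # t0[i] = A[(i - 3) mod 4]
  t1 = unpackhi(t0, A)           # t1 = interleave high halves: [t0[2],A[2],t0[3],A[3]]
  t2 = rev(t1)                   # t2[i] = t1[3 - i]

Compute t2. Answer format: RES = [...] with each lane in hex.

t0 = [0xe0, 0x80, 0xbd, 0xdd]
t1 = [0xbd, 0x80, 0xdd, 0xbd]
t2 = [0xbd, 0xdd, 0x80, 0xbd]

RES = [0xbd, 0xdd, 0x80, 0xbd]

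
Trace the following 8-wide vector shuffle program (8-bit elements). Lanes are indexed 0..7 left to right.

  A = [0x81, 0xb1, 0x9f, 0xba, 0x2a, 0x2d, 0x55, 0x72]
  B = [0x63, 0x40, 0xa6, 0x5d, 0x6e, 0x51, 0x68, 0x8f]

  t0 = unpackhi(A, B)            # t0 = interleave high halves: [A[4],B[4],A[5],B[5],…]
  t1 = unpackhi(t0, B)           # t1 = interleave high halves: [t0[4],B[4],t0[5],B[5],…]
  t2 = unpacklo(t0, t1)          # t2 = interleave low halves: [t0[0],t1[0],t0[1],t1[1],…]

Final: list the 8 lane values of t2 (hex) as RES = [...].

→ t0 |2a|6e|2d|51|55|68|72|8f|
→ t1 |55|6e|68|51|72|68|8f|8f|
→ t2 |2a|55|6e|6e|2d|68|51|51|

RES = [ 0x2a  0x55  0x6e  0x6e  0x2d  0x68  0x51  0x51 ]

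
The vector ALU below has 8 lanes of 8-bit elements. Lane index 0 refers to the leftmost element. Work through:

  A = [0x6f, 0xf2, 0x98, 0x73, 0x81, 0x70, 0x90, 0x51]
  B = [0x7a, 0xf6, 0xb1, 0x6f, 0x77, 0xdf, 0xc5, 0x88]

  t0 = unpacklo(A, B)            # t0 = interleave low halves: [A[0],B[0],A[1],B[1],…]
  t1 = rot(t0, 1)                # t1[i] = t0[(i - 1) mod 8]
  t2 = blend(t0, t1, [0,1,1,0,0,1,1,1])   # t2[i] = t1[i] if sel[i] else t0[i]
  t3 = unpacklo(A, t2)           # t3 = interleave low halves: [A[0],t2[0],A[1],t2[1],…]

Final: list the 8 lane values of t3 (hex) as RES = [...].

RES = [ 0x6f  0x6f  0xf2  0x6f  0x98  0x7a  0x73  0xf6 ]

  t0: 6f 7a f2 f6 98 b1 73 6f
  t1: 6f 6f 7a f2 f6 98 b1 73
  t2: 6f 6f 7a f6 98 98 b1 73
  t3: 6f 6f f2 6f 98 7a 73 f6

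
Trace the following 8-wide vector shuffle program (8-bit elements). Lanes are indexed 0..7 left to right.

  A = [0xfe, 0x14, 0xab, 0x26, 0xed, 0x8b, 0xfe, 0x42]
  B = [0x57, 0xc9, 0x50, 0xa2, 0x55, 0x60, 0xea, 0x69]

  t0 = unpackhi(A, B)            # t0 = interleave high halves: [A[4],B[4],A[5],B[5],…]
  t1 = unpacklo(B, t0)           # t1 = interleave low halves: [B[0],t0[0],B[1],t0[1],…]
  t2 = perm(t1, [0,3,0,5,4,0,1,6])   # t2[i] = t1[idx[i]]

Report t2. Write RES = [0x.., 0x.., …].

RES = [0x57, 0x55, 0x57, 0x8b, 0x50, 0x57, 0xed, 0xa2]

→ t0 |ed|55|8b|60|fe|ea|42|69|
→ t1 |57|ed|c9|55|50|8b|a2|60|
→ t2 |57|55|57|8b|50|57|ed|a2|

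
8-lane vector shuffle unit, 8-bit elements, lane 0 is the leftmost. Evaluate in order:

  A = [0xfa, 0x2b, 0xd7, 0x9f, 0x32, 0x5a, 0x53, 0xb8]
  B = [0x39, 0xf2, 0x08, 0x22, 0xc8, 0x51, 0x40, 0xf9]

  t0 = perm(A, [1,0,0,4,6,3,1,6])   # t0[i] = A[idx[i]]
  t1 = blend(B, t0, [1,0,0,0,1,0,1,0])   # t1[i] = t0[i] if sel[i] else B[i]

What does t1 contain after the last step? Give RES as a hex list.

  t0: 2b fa fa 32 53 9f 2b 53
  t1: 2b f2 08 22 53 51 2b f9

RES = [ 0x2b  0xf2  0x08  0x22  0x53  0x51  0x2b  0xf9 ]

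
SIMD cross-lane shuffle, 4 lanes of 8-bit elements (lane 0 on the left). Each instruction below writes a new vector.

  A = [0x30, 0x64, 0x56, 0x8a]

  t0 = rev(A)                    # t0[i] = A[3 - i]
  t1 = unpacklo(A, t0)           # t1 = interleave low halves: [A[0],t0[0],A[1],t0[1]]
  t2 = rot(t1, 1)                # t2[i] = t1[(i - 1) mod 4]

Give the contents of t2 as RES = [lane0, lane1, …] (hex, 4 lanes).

RES = [0x56, 0x30, 0x8a, 0x64]

t0 = [0x8a, 0x56, 0x64, 0x30]
t1 = [0x30, 0x8a, 0x64, 0x56]
t2 = [0x56, 0x30, 0x8a, 0x64]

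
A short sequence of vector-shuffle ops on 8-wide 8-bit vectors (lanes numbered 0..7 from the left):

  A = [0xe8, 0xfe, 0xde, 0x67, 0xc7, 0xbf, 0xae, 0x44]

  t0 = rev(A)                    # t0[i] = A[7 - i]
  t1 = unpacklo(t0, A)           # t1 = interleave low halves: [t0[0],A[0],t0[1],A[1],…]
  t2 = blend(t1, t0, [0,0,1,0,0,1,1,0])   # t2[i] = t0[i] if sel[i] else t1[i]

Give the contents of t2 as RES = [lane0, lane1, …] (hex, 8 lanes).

RES = [0x44, 0xe8, 0xbf, 0xfe, 0xbf, 0xde, 0xfe, 0x67]

t0 = [0x44, 0xae, 0xbf, 0xc7, 0x67, 0xde, 0xfe, 0xe8]
t1 = [0x44, 0xe8, 0xae, 0xfe, 0xbf, 0xde, 0xc7, 0x67]
t2 = [0x44, 0xe8, 0xbf, 0xfe, 0xbf, 0xde, 0xfe, 0x67]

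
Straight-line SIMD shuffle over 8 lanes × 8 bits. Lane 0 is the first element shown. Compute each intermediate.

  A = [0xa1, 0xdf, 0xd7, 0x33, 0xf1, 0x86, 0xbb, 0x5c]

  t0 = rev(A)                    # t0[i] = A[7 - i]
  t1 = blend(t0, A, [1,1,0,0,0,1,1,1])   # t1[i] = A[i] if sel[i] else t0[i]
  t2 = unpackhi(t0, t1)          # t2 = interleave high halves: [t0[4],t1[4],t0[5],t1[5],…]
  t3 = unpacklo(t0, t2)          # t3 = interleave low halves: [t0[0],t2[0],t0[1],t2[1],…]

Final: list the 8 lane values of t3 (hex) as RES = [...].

RES = [0x5c, 0x33, 0xbb, 0x33, 0x86, 0xd7, 0xf1, 0x86]

→ t0 |5c|bb|86|f1|33|d7|df|a1|
→ t1 |a1|df|86|f1|33|86|bb|5c|
→ t2 |33|33|d7|86|df|bb|a1|5c|
→ t3 |5c|33|bb|33|86|d7|f1|86|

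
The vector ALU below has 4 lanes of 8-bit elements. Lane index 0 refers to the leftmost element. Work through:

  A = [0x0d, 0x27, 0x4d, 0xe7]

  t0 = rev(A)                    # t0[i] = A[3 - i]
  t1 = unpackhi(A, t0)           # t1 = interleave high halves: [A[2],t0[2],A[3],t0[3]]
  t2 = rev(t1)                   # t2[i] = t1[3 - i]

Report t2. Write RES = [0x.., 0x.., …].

RES = [ 0x0d  0xe7  0x27  0x4d ]

  t0: e7 4d 27 0d
  t1: 4d 27 e7 0d
  t2: 0d e7 27 4d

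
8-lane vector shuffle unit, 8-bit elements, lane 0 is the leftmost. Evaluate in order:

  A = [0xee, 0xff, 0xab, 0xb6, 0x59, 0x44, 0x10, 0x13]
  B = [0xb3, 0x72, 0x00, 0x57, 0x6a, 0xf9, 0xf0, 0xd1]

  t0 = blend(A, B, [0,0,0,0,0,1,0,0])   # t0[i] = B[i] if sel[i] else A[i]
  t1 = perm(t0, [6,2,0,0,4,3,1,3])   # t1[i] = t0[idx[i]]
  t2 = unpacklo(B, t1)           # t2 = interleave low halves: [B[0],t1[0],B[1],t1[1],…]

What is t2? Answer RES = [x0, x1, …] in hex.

→ t0 |ee|ff|ab|b6|59|f9|10|13|
→ t1 |10|ab|ee|ee|59|b6|ff|b6|
→ t2 |b3|10|72|ab|00|ee|57|ee|

RES = [ 0xb3  0x10  0x72  0xab  0x00  0xee  0x57  0xee ]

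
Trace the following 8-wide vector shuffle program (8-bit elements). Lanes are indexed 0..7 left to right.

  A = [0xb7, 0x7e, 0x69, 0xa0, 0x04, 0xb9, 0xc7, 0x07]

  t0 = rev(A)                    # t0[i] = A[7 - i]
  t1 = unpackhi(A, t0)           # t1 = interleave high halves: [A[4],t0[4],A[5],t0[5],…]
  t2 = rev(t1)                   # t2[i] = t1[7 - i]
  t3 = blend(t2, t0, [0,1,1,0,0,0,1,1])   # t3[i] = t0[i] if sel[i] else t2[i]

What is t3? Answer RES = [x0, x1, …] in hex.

RES = [0xb7, 0xc7, 0xb9, 0xc7, 0x69, 0xb9, 0x7e, 0xb7]

t0 = [0x07, 0xc7, 0xb9, 0x04, 0xa0, 0x69, 0x7e, 0xb7]
t1 = [0x04, 0xa0, 0xb9, 0x69, 0xc7, 0x7e, 0x07, 0xb7]
t2 = [0xb7, 0x07, 0x7e, 0xc7, 0x69, 0xb9, 0xa0, 0x04]
t3 = [0xb7, 0xc7, 0xb9, 0xc7, 0x69, 0xb9, 0x7e, 0xb7]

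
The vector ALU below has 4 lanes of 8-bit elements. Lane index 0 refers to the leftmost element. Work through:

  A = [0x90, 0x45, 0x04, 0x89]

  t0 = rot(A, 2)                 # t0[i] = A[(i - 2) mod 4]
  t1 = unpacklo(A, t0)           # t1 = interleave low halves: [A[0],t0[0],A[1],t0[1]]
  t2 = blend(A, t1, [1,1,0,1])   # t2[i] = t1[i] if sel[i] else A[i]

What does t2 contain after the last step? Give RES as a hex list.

RES = [ 0x90  0x04  0x04  0x89 ]

→ t0 |04|89|90|45|
→ t1 |90|04|45|89|
→ t2 |90|04|04|89|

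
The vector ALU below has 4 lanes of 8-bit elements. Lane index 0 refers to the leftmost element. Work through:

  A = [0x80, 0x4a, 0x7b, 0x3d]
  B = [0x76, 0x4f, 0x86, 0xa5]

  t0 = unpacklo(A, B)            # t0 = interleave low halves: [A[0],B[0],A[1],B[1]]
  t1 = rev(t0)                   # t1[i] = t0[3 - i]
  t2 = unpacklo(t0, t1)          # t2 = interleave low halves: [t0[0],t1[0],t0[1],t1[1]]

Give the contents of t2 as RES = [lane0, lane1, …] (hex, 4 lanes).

  t0: 80 76 4a 4f
  t1: 4f 4a 76 80
  t2: 80 4f 76 4a

RES = [ 0x80  0x4f  0x76  0x4a ]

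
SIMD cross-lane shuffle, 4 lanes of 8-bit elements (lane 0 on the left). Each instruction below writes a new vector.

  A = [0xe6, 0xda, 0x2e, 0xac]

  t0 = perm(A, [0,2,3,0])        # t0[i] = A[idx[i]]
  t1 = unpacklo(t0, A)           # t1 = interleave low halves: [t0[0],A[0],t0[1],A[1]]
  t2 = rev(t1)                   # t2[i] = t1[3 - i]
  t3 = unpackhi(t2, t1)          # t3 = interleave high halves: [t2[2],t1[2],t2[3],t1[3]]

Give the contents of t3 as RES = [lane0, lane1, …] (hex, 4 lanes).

RES = [0xe6, 0x2e, 0xe6, 0xda]

→ t0 |e6|2e|ac|e6|
→ t1 |e6|e6|2e|da|
→ t2 |da|2e|e6|e6|
→ t3 |e6|2e|e6|da|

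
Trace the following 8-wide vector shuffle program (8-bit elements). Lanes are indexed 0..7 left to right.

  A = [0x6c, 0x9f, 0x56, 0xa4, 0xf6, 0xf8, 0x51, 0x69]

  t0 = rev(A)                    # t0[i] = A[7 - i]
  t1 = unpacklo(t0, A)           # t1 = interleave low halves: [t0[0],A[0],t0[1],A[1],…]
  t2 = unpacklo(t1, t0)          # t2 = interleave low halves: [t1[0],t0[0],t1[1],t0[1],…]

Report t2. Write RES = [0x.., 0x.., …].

RES = [ 0x69  0x69  0x6c  0x51  0x51  0xf8  0x9f  0xf6 ]

→ t0 |69|51|f8|f6|a4|56|9f|6c|
→ t1 |69|6c|51|9f|f8|56|f6|a4|
→ t2 |69|69|6c|51|51|f8|9f|f6|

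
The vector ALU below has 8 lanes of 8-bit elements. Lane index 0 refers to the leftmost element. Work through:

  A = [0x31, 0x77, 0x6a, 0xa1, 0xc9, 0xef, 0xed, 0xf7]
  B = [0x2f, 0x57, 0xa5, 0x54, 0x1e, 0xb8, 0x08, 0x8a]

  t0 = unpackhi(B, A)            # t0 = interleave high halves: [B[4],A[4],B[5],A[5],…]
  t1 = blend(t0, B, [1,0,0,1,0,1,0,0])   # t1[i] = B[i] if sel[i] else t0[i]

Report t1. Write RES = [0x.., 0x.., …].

RES = [ 0x2f  0xc9  0xb8  0x54  0x08  0xb8  0x8a  0xf7 ]

→ t0 |1e|c9|b8|ef|08|ed|8a|f7|
→ t1 |2f|c9|b8|54|08|b8|8a|f7|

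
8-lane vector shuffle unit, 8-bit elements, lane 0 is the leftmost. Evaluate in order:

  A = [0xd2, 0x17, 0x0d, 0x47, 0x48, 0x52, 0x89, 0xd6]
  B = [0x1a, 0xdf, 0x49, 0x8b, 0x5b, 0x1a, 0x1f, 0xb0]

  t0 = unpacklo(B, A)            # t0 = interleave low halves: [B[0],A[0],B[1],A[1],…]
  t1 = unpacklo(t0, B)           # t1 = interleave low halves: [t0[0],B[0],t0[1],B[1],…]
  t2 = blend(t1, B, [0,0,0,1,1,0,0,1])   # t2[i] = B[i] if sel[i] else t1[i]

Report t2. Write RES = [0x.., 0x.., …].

→ t0 |1a|d2|df|17|49|0d|8b|47|
→ t1 |1a|1a|d2|df|df|49|17|8b|
→ t2 |1a|1a|d2|8b|5b|49|17|b0|

RES = [ 0x1a  0x1a  0xd2  0x8b  0x5b  0x49  0x17  0xb0 ]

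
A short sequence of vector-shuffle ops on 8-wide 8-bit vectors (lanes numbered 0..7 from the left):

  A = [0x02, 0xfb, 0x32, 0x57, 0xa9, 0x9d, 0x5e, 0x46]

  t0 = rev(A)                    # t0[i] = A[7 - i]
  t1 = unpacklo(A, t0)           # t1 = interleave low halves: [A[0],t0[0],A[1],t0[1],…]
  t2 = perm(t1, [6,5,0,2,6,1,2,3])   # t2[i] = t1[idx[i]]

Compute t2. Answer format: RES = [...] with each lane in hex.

RES = [0x57, 0x9d, 0x02, 0xfb, 0x57, 0x46, 0xfb, 0x5e]

→ t0 |46|5e|9d|a9|57|32|fb|02|
→ t1 |02|46|fb|5e|32|9d|57|a9|
→ t2 |57|9d|02|fb|57|46|fb|5e|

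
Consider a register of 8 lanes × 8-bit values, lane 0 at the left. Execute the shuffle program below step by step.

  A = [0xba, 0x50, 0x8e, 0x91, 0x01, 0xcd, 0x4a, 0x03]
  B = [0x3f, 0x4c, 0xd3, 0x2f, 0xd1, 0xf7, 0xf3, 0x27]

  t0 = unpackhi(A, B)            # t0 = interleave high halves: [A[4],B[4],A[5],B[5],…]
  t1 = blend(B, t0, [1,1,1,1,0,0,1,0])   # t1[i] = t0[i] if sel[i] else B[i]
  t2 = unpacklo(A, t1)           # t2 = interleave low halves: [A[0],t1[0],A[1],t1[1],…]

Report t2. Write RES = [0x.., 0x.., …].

→ t0 |01|d1|cd|f7|4a|f3|03|27|
→ t1 |01|d1|cd|f7|d1|f7|03|27|
→ t2 |ba|01|50|d1|8e|cd|91|f7|

RES = [0xba, 0x01, 0x50, 0xd1, 0x8e, 0xcd, 0x91, 0xf7]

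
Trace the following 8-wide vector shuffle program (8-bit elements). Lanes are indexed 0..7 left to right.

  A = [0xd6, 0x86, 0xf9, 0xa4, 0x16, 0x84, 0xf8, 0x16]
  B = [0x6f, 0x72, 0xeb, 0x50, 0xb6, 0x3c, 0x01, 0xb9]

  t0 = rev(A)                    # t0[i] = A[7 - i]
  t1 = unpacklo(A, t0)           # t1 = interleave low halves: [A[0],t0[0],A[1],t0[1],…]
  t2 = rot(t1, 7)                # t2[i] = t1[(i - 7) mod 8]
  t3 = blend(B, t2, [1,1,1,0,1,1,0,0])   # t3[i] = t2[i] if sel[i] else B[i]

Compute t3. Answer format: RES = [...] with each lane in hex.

RES = [0x16, 0x86, 0xf8, 0x50, 0x84, 0xa4, 0x01, 0xb9]

  t0: 16 f8 84 16 a4 f9 86 d6
  t1: d6 16 86 f8 f9 84 a4 16
  t2: 16 86 f8 f9 84 a4 16 d6
  t3: 16 86 f8 50 84 a4 01 b9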